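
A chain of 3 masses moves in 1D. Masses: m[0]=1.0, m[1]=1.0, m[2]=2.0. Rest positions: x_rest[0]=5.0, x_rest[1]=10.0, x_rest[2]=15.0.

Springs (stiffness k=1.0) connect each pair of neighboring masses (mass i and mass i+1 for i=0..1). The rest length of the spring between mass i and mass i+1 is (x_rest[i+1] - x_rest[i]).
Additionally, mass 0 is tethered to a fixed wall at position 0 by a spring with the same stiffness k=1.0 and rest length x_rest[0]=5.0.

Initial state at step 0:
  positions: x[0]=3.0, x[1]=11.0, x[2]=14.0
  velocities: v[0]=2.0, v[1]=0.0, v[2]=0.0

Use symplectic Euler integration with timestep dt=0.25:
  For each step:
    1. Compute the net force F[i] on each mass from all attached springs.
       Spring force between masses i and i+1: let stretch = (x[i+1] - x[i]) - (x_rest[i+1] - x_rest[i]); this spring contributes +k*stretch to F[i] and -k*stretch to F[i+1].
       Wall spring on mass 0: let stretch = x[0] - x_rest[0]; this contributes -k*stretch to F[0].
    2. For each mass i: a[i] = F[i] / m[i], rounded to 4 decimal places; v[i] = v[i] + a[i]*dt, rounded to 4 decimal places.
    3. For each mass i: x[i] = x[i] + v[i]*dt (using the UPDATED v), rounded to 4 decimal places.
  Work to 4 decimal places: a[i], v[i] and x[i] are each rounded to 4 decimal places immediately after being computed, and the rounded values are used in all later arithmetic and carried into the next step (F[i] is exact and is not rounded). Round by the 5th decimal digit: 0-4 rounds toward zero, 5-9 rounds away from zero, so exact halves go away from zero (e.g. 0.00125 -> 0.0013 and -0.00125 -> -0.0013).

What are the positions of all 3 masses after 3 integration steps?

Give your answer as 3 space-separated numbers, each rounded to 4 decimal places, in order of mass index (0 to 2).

Step 0: x=[3.0000 11.0000 14.0000] v=[2.0000 0.0000 0.0000]
Step 1: x=[3.8125 10.6875 14.0625] v=[3.2500 -1.2500 0.2500]
Step 2: x=[4.8164 10.1563 14.1758] v=[4.0156 -2.1250 0.4531]
Step 3: x=[5.8530 9.5425 14.3197] v=[4.1465 -2.4551 0.5757]

Answer: 5.8530 9.5425 14.3197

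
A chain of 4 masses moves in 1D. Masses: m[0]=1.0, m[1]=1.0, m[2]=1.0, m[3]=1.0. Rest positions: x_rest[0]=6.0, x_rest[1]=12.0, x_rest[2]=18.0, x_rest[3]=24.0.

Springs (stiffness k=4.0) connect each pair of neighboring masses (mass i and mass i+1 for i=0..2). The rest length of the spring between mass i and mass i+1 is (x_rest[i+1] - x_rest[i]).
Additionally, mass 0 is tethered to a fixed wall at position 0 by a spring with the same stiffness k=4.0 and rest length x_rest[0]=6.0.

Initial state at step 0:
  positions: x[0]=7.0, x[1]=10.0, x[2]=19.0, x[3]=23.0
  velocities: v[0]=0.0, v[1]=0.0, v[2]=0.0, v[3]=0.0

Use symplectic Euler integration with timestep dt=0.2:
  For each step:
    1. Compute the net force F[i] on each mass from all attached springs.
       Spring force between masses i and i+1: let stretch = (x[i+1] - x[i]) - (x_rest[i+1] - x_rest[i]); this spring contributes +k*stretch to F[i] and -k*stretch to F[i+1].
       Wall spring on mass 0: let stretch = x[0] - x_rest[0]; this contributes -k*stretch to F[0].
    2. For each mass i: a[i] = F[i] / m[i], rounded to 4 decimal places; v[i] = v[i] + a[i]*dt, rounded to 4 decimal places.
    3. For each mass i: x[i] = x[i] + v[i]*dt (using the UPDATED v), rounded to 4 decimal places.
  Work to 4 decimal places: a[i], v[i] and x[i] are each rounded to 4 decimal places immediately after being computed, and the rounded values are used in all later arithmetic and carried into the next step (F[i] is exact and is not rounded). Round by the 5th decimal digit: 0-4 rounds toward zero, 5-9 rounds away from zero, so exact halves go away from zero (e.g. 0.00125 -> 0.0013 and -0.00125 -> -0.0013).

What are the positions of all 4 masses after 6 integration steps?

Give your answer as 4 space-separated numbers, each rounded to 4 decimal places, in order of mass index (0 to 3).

Step 0: x=[7.0000 10.0000 19.0000 23.0000] v=[0.0000 0.0000 0.0000 0.0000]
Step 1: x=[6.3600 10.9600 18.2000 23.3200] v=[-3.2000 4.8000 -4.0000 1.6000]
Step 2: x=[5.4384 12.3424 17.0608 23.7808] v=[-4.6080 6.9120 -5.6960 2.3040]
Step 3: x=[4.7513 13.3751 16.2419 24.1264] v=[-3.4355 5.1635 -4.0947 1.7280]
Step 4: x=[4.6838 13.4867 16.2258 24.1705] v=[-0.3375 0.5579 -0.0805 0.2204]
Step 5: x=[5.2754 12.6281 17.0426 23.9034] v=[2.9578 -4.2931 4.0840 -1.3354]
Step 6: x=[6.1993 11.2994 18.2508 23.4986] v=[4.6196 -6.6437 6.0410 -2.0240]

Answer: 6.1993 11.2994 18.2508 23.4986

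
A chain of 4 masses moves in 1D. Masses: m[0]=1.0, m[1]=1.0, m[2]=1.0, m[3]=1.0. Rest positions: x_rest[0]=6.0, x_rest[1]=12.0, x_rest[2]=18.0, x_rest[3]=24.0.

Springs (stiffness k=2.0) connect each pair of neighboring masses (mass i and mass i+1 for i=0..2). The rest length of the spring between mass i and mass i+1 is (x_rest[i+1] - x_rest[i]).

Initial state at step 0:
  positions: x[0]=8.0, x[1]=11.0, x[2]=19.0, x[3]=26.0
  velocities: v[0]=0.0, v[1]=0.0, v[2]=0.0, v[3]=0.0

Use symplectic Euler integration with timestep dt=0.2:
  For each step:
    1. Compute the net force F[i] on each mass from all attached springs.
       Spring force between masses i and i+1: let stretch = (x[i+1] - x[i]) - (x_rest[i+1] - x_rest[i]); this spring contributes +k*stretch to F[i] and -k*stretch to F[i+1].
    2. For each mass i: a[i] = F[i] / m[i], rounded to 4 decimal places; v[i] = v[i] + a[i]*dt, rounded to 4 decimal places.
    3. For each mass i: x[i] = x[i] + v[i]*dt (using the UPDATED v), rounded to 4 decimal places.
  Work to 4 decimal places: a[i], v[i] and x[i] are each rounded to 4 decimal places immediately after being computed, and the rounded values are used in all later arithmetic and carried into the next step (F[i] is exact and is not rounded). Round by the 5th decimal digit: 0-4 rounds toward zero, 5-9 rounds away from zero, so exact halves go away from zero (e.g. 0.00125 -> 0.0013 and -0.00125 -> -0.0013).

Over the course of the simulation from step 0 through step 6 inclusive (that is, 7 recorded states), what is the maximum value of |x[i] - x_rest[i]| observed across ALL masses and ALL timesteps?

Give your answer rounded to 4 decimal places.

Answer: 2.7060

Derivation:
Step 0: x=[8.0000 11.0000 19.0000 26.0000] v=[0.0000 0.0000 0.0000 0.0000]
Step 1: x=[7.7600 11.4000 18.9200 25.9200] v=[-1.2000 2.0000 -0.4000 -0.4000]
Step 2: x=[7.3312 12.1104 18.7984 25.7600] v=[-2.1440 3.5520 -0.6080 -0.8000]
Step 3: x=[6.8047 12.9735 18.6987 25.5231] v=[-2.6323 4.3155 -0.4986 -1.1846]
Step 4: x=[6.2917 13.8011 18.6869 25.2202] v=[-2.5648 4.1381 -0.0589 -1.5144]
Step 5: x=[5.8995 14.4188 18.8069 24.8747] v=[-1.9610 3.0887 0.6001 -1.7277]
Step 6: x=[5.7088 14.7060 19.0613 24.5237] v=[-0.9533 1.4362 1.2720 -1.7548]
Max displacement = 2.7060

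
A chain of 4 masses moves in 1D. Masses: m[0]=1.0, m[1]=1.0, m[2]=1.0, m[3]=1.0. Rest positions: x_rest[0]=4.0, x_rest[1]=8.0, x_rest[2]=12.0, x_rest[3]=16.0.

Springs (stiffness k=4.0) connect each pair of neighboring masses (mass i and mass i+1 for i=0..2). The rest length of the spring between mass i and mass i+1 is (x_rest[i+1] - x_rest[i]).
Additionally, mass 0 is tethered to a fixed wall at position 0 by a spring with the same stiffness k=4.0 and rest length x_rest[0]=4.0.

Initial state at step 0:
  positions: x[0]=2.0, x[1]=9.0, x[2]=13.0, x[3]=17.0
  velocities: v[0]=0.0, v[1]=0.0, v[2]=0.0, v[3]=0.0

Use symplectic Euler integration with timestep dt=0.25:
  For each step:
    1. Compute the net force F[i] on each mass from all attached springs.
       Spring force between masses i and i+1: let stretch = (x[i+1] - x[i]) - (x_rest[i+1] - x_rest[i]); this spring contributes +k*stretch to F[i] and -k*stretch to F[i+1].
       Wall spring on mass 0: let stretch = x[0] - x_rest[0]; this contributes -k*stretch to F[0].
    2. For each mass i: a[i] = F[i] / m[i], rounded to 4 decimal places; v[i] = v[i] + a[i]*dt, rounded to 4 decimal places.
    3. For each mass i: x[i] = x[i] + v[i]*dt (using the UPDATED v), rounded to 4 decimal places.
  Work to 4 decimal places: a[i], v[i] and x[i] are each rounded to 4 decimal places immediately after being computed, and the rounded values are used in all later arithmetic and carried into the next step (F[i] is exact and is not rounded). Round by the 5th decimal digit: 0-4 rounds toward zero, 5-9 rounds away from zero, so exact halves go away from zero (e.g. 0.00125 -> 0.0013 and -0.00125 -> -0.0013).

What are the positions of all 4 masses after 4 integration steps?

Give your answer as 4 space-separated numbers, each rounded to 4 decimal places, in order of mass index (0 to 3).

Step 0: x=[2.0000 9.0000 13.0000 17.0000] v=[0.0000 0.0000 0.0000 0.0000]
Step 1: x=[3.2500 8.2500 13.0000 17.0000] v=[5.0000 -3.0000 0.0000 0.0000]
Step 2: x=[4.9375 7.4375 12.8125 17.0000] v=[6.7500 -3.2500 -0.7500 0.0000]
Step 3: x=[6.0156 7.3438 12.3281 16.9531] v=[4.3125 -0.3750 -1.9375 -0.1875]
Step 4: x=[5.9219 8.1641 11.7539 16.7500] v=[-0.3749 3.2811 -2.2968 -0.8125]

Answer: 5.9219 8.1641 11.7539 16.7500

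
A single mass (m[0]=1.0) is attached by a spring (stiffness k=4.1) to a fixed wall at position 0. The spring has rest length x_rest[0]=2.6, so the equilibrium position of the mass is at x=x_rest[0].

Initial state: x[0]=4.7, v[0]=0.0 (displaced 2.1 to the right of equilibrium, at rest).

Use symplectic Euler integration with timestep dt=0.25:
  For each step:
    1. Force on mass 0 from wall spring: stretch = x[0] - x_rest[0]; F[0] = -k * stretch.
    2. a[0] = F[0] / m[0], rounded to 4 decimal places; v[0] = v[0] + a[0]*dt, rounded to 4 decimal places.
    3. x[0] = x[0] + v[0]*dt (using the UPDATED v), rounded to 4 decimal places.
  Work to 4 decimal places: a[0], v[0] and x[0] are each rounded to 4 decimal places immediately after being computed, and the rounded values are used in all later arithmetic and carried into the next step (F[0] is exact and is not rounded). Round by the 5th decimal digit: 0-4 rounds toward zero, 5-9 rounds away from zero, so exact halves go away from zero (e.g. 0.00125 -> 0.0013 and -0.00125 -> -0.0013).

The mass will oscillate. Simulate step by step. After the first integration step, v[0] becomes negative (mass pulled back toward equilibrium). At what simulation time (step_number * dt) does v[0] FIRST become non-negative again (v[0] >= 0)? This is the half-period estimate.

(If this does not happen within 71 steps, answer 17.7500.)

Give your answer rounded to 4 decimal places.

Answer: 1.7500

Derivation:
Step 0: x=[4.7000] v=[0.0000]
Step 1: x=[4.1619] v=[-2.1525]
Step 2: x=[3.2235] v=[-3.7535]
Step 3: x=[2.1254] v=[-4.3926]
Step 4: x=[1.1489] v=[-3.9061]
Step 5: x=[0.5442] v=[-2.4187]
Step 6: x=[0.4663] v=[-0.3115]
Step 7: x=[0.9352] v=[1.8756]
First v>=0 after going negative at step 7, time=1.7500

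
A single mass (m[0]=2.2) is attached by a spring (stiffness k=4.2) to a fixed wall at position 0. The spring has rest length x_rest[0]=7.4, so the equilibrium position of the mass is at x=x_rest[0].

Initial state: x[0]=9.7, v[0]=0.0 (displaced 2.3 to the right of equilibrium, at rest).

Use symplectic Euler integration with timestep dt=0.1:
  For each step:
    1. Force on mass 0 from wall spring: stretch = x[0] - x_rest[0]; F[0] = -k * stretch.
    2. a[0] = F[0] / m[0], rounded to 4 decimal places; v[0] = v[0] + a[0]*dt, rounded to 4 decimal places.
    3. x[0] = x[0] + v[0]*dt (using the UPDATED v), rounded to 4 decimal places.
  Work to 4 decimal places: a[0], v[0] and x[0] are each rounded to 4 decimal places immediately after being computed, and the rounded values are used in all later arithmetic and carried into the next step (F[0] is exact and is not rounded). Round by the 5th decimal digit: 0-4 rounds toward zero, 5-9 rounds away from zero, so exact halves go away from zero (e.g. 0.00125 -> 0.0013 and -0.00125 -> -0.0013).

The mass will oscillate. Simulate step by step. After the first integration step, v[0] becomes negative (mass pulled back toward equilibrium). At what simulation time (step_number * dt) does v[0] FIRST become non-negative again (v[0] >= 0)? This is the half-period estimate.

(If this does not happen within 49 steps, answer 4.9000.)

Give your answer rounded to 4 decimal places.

Answer: 2.3000

Derivation:
Step 0: x=[9.7000] v=[0.0000]
Step 1: x=[9.6561] v=[-0.4391]
Step 2: x=[9.5691] v=[-0.8698]
Step 3: x=[9.4407] v=[-1.2839]
Step 4: x=[9.2734] v=[-1.6735]
Step 5: x=[9.0703] v=[-2.0312]
Step 6: x=[8.8353] v=[-2.3501]
Step 7: x=[8.5729] v=[-2.6241]
Step 8: x=[8.2881] v=[-2.8480]
Step 9: x=[7.9863] v=[-3.0176]
Step 10: x=[7.6734] v=[-3.1295]
Step 11: x=[7.3552] v=[-3.1817]
Step 12: x=[7.0379] v=[-3.1732]
Step 13: x=[6.7275] v=[-3.1041]
Step 14: x=[6.4299] v=[-2.9757]
Step 15: x=[6.1509] v=[-2.7905]
Step 16: x=[5.8957] v=[-2.5520]
Step 17: x=[5.6692] v=[-2.2648]
Step 18: x=[5.4758] v=[-1.9344]
Step 19: x=[5.3191] v=[-1.5671]
Step 20: x=[5.2021] v=[-1.1698]
Step 21: x=[5.1271] v=[-0.7502]
Step 22: x=[5.0955] v=[-0.3163]
Step 23: x=[5.1079] v=[0.1237]
First v>=0 after going negative at step 23, time=2.3000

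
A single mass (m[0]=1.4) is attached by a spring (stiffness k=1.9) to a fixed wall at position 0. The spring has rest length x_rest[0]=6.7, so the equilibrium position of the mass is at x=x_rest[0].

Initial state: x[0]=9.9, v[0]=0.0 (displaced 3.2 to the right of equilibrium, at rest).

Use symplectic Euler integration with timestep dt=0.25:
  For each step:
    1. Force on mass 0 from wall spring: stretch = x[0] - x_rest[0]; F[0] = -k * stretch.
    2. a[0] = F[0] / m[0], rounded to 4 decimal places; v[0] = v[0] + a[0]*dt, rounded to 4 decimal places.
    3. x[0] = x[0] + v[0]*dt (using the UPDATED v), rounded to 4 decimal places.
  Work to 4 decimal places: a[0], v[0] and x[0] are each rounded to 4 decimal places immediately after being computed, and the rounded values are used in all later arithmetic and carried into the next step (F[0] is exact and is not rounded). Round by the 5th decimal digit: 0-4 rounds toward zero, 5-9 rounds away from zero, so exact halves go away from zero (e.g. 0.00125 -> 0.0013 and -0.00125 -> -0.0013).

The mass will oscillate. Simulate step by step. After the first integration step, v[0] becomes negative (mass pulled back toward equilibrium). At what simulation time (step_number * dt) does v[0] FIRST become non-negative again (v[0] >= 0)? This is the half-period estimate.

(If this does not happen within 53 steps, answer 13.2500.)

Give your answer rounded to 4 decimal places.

Answer: 2.7500

Derivation:
Step 0: x=[9.9000] v=[0.0000]
Step 1: x=[9.6286] v=[-1.0857]
Step 2: x=[9.1088] v=[-2.0793]
Step 3: x=[8.3847] v=[-2.8966]
Step 4: x=[7.5177] v=[-3.4682]
Step 5: x=[6.5813] v=[-3.7456]
Step 6: x=[5.6550] v=[-3.7053]
Step 7: x=[4.8173] v=[-3.3508]
Step 8: x=[4.1393] v=[-2.7120]
Step 9: x=[3.6785] v=[-1.8432]
Step 10: x=[3.4740] v=[-0.8181]
Step 11: x=[3.5431] v=[0.2764]
First v>=0 after going negative at step 11, time=2.7500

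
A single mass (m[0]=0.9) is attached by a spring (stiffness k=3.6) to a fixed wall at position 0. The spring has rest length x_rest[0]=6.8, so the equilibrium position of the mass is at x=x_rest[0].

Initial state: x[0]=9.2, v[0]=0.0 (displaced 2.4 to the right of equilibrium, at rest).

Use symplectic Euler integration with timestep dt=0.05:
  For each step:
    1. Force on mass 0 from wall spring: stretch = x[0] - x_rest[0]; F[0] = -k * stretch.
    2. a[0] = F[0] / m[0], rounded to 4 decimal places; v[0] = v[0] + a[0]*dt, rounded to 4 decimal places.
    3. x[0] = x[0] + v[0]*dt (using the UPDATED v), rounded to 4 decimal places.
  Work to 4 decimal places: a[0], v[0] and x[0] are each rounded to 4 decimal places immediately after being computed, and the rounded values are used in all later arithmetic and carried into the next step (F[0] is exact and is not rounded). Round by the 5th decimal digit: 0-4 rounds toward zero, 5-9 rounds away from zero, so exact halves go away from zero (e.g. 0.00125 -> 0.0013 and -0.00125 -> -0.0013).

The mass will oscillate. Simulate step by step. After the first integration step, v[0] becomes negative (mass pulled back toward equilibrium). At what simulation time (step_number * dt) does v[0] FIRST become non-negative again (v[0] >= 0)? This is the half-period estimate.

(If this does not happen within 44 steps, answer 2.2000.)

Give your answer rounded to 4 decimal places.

Step 0: x=[9.2000] v=[0.0000]
Step 1: x=[9.1760] v=[-0.4800]
Step 2: x=[9.1282] v=[-0.9552]
Step 3: x=[9.0572] v=[-1.4208]
Step 4: x=[8.9636] v=[-1.8722]
Step 5: x=[8.8484] v=[-2.3049]
Step 6: x=[8.7127] v=[-2.7146]
Step 7: x=[8.5578] v=[-3.0971]
Step 8: x=[8.3854] v=[-3.4487]
Step 9: x=[8.1971] v=[-3.7658]
Step 10: x=[7.9948] v=[-4.0452]
Step 11: x=[7.7806] v=[-4.2842]
Step 12: x=[7.5566] v=[-4.4803]
Step 13: x=[7.3250] v=[-4.6316]
Step 14: x=[7.0882] v=[-4.7366]
Step 15: x=[6.8485] v=[-4.7942]
Step 16: x=[6.6083] v=[-4.8039]
Step 17: x=[6.3700] v=[-4.7656]
Step 18: x=[6.1360] v=[-4.6796]
Step 19: x=[5.9087] v=[-4.5468]
Step 20: x=[5.6903] v=[-4.3685]
Step 21: x=[5.4830] v=[-4.1466]
Step 22: x=[5.2888] v=[-3.8832]
Step 23: x=[5.1098] v=[-3.5810]
Step 24: x=[4.9477] v=[-3.2430]
Step 25: x=[4.8041] v=[-2.8725]
Step 26: x=[4.6804] v=[-2.4733]
Step 27: x=[4.5779] v=[-2.0494]
Step 28: x=[4.4977] v=[-1.6050]
Step 29: x=[4.4405] v=[-1.1445]
Step 30: x=[4.4069] v=[-0.6726]
Step 31: x=[4.3972] v=[-0.1940]
Step 32: x=[4.4115] v=[0.2866]
First v>=0 after going negative at step 32, time=1.6000

Answer: 1.6000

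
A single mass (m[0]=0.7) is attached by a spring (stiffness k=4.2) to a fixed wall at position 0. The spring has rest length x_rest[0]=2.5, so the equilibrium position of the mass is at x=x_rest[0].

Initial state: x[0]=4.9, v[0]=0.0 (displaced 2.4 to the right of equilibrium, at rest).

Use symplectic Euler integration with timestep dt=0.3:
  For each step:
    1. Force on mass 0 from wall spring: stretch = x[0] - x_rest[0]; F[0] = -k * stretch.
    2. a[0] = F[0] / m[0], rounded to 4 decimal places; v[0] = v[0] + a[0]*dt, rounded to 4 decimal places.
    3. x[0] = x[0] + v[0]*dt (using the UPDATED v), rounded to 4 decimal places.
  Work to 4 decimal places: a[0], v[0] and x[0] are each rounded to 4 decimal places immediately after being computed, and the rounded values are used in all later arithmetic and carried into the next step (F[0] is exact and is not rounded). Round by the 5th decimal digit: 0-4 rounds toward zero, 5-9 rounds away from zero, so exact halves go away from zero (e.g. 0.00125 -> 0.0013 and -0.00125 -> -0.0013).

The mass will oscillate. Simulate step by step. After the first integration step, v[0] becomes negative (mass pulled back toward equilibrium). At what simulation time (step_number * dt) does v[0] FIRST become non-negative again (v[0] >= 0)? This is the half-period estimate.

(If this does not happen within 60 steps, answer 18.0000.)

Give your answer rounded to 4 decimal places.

Step 0: x=[4.9000] v=[0.0000]
Step 1: x=[3.6040] v=[-4.3200]
Step 2: x=[1.7118] v=[-6.3072]
Step 3: x=[0.2453] v=[-4.8884]
Step 4: x=[-0.0037] v=[-0.8299]
Step 5: x=[1.0993] v=[3.6768]
First v>=0 after going negative at step 5, time=1.5000

Answer: 1.5000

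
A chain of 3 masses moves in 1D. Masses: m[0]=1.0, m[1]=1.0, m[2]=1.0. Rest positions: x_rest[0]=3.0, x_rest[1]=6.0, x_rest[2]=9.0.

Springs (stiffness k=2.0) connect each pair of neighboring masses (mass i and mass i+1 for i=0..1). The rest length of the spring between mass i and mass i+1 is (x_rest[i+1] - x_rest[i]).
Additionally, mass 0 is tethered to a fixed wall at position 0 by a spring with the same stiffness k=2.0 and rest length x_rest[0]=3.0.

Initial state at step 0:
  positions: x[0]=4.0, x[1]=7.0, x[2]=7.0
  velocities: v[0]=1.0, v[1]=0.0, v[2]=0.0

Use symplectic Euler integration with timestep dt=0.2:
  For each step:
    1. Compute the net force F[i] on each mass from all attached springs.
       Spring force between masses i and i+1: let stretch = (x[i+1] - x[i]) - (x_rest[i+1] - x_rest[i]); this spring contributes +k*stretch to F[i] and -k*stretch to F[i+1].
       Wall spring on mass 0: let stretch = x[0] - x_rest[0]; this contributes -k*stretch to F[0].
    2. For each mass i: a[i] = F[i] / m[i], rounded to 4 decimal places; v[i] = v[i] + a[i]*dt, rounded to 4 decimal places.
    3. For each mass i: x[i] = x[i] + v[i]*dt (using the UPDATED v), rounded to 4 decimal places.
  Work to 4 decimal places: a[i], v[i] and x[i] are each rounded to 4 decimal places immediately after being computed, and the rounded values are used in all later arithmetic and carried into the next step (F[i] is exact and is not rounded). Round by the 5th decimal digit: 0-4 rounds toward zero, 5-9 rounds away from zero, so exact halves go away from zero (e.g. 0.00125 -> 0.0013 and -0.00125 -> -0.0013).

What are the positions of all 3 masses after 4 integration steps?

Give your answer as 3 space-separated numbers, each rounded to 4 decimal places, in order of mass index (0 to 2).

Answer: 3.6550 5.4191 8.8798

Derivation:
Step 0: x=[4.0000 7.0000 7.0000] v=[1.0000 0.0000 0.0000]
Step 1: x=[4.1200 6.7600 7.2400] v=[0.6000 -1.2000 1.2000]
Step 2: x=[4.1216 6.3472 7.6816] v=[0.0080 -2.0640 2.2080]
Step 3: x=[3.9715 5.8631 8.2564] v=[-0.7504 -2.4205 2.8742]
Step 4: x=[3.6550 5.4191 8.8798] v=[-1.5824 -2.2198 3.1169]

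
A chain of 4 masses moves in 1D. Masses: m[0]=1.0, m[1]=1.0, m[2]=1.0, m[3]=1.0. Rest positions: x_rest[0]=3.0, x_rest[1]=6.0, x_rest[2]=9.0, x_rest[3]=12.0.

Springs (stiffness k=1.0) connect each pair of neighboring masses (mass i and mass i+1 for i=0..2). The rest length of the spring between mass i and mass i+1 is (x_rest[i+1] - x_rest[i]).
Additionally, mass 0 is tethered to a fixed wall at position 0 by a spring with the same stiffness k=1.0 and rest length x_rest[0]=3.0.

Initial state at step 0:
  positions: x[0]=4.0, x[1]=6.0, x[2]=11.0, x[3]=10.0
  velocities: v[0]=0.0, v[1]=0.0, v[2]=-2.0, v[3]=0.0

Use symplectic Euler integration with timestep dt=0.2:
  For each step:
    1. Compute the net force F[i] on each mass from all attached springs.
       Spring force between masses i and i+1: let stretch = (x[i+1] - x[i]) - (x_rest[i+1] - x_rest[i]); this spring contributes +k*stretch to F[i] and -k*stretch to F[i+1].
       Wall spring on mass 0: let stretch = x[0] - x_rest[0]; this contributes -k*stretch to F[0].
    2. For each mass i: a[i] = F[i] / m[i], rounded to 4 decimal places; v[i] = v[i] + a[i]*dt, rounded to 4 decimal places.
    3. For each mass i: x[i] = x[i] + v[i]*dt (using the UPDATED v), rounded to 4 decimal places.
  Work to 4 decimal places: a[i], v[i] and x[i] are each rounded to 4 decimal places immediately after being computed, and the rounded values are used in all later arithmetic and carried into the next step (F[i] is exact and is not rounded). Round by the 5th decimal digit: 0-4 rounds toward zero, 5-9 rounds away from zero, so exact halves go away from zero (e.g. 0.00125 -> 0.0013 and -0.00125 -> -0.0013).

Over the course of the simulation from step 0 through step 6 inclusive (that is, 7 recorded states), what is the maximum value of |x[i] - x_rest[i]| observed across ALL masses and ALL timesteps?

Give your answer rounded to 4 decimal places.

Step 0: x=[4.0000 6.0000 11.0000 10.0000] v=[0.0000 0.0000 -2.0000 0.0000]
Step 1: x=[3.9200 6.1200 10.3600 10.1600] v=[-0.4000 0.6000 -3.2000 0.8000]
Step 2: x=[3.7712 6.3216 9.5424 10.4480] v=[-0.7440 1.0080 -4.0880 1.4400]
Step 3: x=[3.5736 6.5500 8.6322 10.8198] v=[-0.9882 1.1421 -4.5510 1.8589]
Step 4: x=[3.3521 6.7427 7.7262 11.2241] v=[-1.1076 0.9633 -4.5299 2.0214]
Step 5: x=[3.1321 6.8391 6.9208 11.6085] v=[-1.0999 0.4819 -4.0270 1.9218]
Step 6: x=[2.9351 6.7905 6.2996 11.9254] v=[-0.9849 -0.2432 -3.1058 1.5843]
Max displacement = 2.7004

Answer: 2.7004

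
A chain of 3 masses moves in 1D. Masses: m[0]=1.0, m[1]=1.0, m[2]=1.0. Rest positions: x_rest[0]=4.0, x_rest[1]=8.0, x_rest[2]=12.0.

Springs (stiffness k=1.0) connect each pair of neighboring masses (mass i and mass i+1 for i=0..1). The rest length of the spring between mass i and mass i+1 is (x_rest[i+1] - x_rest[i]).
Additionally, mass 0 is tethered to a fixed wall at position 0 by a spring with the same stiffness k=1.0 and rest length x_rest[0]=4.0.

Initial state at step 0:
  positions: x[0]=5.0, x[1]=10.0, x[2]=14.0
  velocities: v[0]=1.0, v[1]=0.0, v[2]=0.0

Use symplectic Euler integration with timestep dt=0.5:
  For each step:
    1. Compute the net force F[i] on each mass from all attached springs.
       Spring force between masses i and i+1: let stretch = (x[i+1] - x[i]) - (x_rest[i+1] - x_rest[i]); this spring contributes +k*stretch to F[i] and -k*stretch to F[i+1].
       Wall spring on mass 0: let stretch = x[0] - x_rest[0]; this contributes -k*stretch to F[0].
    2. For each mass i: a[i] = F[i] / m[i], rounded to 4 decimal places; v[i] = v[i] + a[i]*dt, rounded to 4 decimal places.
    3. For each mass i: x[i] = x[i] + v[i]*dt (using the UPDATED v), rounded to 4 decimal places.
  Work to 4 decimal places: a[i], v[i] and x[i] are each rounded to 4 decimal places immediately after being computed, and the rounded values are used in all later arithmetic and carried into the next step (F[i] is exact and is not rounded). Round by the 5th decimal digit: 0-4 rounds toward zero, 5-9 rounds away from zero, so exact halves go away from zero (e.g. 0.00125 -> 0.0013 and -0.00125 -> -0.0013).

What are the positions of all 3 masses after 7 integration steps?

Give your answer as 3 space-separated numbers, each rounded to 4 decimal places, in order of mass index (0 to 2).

Answer: 3.6523 8.1356 12.6388

Derivation:
Step 0: x=[5.0000 10.0000 14.0000] v=[1.0000 0.0000 0.0000]
Step 1: x=[5.5000 9.7500 14.0000] v=[1.0000 -0.5000 0.0000]
Step 2: x=[5.6875 9.5000 13.9375] v=[0.3750 -0.5000 -0.1250]
Step 3: x=[5.4063 9.4063 13.7656] v=[-0.5625 -0.1875 -0.3438]
Step 4: x=[4.7735 9.4024 13.5039] v=[-1.2657 -0.0079 -0.5235]
Step 5: x=[4.1045 9.2666 13.2168] v=[-1.3380 -0.2716 -0.5743]
Step 6: x=[3.6999 8.8278 12.9421] v=[-0.8092 -0.8776 -0.5494]
Step 7: x=[3.6523 8.1356 12.6388] v=[-0.0952 -1.3844 -0.6066]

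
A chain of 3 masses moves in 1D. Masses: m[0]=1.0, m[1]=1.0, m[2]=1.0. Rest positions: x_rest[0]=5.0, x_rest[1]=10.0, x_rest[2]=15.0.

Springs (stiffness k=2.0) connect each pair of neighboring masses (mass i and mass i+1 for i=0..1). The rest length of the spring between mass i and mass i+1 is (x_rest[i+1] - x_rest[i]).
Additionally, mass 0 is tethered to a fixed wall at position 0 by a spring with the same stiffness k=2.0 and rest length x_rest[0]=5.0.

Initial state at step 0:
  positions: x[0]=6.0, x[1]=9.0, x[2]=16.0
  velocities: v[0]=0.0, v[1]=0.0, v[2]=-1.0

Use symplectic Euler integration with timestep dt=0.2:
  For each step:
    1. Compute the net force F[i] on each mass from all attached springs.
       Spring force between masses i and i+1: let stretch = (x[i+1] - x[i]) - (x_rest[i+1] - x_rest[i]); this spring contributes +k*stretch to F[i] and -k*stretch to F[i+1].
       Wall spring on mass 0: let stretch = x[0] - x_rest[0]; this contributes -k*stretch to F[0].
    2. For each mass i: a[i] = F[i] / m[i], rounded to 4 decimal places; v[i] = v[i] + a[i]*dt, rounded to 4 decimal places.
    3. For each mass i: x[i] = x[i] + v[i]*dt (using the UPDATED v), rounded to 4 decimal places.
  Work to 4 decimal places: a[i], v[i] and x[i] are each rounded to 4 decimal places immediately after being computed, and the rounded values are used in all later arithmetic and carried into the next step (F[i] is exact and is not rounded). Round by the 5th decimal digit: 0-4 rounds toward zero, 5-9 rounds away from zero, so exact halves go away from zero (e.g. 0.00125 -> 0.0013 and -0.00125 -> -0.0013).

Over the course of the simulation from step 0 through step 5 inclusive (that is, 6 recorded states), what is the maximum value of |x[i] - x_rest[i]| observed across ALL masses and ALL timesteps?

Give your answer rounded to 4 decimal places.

Answer: 1.1949

Derivation:
Step 0: x=[6.0000 9.0000 16.0000] v=[0.0000 0.0000 -1.0000]
Step 1: x=[5.7600 9.3200 15.6400] v=[-1.2000 1.6000 -1.8000]
Step 2: x=[5.3440 9.8608 15.1744] v=[-2.0800 2.7040 -2.3280]
Step 3: x=[4.8618 10.4653 14.6837] v=[-2.4109 3.0227 -2.4534]
Step 4: x=[4.4390 10.9590 14.2555] v=[-2.1142 2.4687 -2.1408]
Step 5: x=[4.1826 11.1949 13.9636] v=[-1.2818 1.1793 -1.4594]
Max displacement = 1.1949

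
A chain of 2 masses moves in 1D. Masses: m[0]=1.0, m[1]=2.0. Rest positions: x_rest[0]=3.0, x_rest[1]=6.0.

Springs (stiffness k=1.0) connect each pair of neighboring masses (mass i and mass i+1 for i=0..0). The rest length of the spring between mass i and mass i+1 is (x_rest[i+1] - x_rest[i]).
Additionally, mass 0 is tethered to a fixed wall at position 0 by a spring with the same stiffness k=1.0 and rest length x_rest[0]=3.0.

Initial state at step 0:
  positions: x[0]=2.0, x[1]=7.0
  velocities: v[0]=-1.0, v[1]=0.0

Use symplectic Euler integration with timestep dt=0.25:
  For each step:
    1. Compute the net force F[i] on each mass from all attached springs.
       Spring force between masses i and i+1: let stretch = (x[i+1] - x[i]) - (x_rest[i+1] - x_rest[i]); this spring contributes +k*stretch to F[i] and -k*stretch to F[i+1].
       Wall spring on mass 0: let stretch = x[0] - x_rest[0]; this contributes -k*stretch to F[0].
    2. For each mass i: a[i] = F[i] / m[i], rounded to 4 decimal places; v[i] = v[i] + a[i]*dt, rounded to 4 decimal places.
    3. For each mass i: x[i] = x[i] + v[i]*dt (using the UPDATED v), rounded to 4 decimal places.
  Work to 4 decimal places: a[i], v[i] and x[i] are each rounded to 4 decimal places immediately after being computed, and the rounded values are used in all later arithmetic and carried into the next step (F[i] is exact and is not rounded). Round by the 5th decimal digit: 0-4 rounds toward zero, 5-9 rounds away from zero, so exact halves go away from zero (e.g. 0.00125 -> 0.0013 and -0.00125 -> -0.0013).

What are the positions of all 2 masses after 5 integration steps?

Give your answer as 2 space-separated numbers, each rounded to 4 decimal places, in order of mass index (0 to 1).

Step 0: x=[2.0000 7.0000] v=[-1.0000 0.0000]
Step 1: x=[1.9375 6.9375] v=[-0.2500 -0.2500]
Step 2: x=[2.0664 6.8125] v=[0.5156 -0.5000]
Step 3: x=[2.3628 6.6329] v=[1.1855 -0.7183]
Step 4: x=[2.7784 6.4136] v=[1.6623 -0.8771]
Step 5: x=[3.2475 6.1745] v=[1.8765 -0.9565]

Answer: 3.2475 6.1745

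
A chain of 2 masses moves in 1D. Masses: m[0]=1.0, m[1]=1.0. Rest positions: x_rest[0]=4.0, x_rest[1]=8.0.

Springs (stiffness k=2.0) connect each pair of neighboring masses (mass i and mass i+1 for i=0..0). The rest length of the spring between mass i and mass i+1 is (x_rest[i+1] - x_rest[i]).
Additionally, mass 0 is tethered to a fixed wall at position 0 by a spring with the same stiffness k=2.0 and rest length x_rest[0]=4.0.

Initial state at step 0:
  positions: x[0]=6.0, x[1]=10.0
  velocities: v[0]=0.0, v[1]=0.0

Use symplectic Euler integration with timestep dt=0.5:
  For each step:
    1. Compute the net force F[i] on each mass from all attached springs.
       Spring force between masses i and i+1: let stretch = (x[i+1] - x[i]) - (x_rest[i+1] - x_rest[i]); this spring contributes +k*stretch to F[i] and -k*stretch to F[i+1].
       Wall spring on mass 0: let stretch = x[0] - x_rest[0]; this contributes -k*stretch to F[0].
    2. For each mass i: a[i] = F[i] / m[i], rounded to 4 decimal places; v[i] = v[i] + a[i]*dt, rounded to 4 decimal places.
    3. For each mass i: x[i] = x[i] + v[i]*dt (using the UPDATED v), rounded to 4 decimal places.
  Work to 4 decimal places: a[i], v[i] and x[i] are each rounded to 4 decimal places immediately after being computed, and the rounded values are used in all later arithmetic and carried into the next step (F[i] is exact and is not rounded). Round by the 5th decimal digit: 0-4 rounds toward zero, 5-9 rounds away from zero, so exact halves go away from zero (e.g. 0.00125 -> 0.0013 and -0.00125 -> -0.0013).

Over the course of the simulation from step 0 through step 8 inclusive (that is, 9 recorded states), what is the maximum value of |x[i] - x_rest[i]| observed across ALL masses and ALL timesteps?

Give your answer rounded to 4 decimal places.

Step 0: x=[6.0000 10.0000] v=[0.0000 0.0000]
Step 1: x=[5.0000 10.0000] v=[-2.0000 0.0000]
Step 2: x=[4.0000 9.5000] v=[-2.0000 -1.0000]
Step 3: x=[3.7500 8.2500] v=[-0.5000 -2.5000]
Step 4: x=[3.8750 6.7500] v=[0.2500 -3.0000]
Step 5: x=[3.5000 5.8125] v=[-0.7500 -1.8750]
Step 6: x=[2.5313 5.7188] v=[-1.9375 -0.1875]
Step 7: x=[1.8907 6.0313] v=[-1.2813 0.6250]
Step 8: x=[2.3750 6.2735] v=[0.9686 0.4844]
Max displacement = 2.2812

Answer: 2.2812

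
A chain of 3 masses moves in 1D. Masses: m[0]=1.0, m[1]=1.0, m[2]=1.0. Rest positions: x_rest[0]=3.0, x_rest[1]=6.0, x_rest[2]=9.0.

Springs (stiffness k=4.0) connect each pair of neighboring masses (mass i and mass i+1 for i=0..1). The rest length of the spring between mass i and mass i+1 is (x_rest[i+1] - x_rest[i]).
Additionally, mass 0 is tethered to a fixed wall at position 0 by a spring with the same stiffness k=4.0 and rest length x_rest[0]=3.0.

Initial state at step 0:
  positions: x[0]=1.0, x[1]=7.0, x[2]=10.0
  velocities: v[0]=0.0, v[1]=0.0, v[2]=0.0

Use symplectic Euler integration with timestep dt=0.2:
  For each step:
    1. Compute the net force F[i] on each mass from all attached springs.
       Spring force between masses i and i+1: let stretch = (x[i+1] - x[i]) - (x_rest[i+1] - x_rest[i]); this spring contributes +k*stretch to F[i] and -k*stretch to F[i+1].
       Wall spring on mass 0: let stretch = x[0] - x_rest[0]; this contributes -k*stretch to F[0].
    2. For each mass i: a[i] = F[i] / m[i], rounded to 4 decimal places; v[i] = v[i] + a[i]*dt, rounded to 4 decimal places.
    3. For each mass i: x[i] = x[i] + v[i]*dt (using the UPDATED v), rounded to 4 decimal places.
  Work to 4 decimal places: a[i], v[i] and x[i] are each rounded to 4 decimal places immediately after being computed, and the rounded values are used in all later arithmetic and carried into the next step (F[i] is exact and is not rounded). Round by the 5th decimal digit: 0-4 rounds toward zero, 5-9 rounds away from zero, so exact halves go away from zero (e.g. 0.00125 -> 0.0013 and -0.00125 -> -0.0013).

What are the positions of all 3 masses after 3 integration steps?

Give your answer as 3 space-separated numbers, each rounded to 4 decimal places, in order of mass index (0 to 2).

Answer: 4.2876 5.3724 9.6733

Derivation:
Step 0: x=[1.0000 7.0000 10.0000] v=[0.0000 0.0000 0.0000]
Step 1: x=[1.8000 6.5200 10.0000] v=[4.0000 -2.4000 0.0000]
Step 2: x=[3.0672 5.8416 9.9232] v=[6.3360 -3.3920 -0.3840]
Step 3: x=[4.2876 5.3724 9.6733] v=[6.1018 -2.3462 -1.2493]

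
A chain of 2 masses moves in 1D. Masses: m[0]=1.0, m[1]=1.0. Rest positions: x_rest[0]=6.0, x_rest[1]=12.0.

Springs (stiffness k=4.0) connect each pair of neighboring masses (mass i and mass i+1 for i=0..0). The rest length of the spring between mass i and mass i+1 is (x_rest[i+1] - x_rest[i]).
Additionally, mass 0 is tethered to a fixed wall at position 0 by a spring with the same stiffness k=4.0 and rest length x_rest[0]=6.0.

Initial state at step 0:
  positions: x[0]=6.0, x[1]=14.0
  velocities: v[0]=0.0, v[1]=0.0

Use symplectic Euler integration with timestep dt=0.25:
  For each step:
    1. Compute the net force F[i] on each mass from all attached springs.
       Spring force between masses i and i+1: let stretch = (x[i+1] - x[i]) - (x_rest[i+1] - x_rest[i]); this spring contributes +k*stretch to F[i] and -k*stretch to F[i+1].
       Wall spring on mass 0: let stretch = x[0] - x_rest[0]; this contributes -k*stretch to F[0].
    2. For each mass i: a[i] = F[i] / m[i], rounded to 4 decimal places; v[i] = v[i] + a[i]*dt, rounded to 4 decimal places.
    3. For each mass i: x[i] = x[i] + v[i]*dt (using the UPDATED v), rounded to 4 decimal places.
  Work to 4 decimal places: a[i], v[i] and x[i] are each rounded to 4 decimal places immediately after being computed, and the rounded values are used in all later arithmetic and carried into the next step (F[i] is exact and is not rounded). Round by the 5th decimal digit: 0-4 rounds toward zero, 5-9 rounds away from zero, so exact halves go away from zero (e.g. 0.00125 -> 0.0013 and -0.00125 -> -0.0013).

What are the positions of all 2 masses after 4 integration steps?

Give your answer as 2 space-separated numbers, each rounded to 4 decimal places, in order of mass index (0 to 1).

Answer: 6.9610 11.7579

Derivation:
Step 0: x=[6.0000 14.0000] v=[0.0000 0.0000]
Step 1: x=[6.5000 13.5000] v=[2.0000 -2.0000]
Step 2: x=[7.1250 12.7500] v=[2.5000 -3.0000]
Step 3: x=[7.3750 12.0938] v=[1.0000 -2.6250]
Step 4: x=[6.9610 11.7579] v=[-1.6562 -1.3438]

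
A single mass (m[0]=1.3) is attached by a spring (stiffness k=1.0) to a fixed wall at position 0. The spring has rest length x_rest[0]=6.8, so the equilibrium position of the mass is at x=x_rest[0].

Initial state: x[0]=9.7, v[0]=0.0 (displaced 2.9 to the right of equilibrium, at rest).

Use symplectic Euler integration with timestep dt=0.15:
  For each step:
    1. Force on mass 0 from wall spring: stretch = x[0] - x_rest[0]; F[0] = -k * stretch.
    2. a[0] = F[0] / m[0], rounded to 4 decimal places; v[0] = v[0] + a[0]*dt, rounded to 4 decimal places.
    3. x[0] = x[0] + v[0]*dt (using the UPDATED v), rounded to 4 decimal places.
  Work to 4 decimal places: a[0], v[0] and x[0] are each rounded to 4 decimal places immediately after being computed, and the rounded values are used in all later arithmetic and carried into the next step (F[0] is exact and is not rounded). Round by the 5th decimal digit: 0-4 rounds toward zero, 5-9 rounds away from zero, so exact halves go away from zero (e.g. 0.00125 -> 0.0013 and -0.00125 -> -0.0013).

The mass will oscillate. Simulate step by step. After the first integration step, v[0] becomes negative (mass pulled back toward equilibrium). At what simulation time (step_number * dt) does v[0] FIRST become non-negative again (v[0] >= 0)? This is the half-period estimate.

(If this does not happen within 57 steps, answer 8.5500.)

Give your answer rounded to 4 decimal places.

Answer: 3.6000

Derivation:
Step 0: x=[9.7000] v=[0.0000]
Step 1: x=[9.6498] v=[-0.3346]
Step 2: x=[9.5503] v=[-0.6634]
Step 3: x=[9.4032] v=[-0.9807]
Step 4: x=[9.2110] v=[-1.2811]
Step 5: x=[8.9771] v=[-1.5593]
Step 6: x=[8.7055] v=[-1.8105]
Step 7: x=[8.4009] v=[-2.0304]
Step 8: x=[8.0686] v=[-2.2151]
Step 9: x=[7.7144] v=[-2.3615]
Step 10: x=[7.3444] v=[-2.4670]
Step 11: x=[6.9649] v=[-2.5298]
Step 12: x=[6.5826] v=[-2.5488]
Step 13: x=[6.2040] v=[-2.5237]
Step 14: x=[5.8358] v=[-2.4549]
Step 15: x=[5.4843] v=[-2.3436]
Step 16: x=[5.1555] v=[-2.1918]
Step 17: x=[4.8552] v=[-2.0021]
Step 18: x=[4.5885] v=[-1.7777]
Step 19: x=[4.3601] v=[-1.5225]
Step 20: x=[4.1740] v=[-1.2410]
Step 21: x=[4.0333] v=[-0.9380]
Step 22: x=[3.9405] v=[-0.6188]
Step 23: x=[3.8972] v=[-0.2889]
Step 24: x=[3.9041] v=[0.0460]
First v>=0 after going negative at step 24, time=3.6000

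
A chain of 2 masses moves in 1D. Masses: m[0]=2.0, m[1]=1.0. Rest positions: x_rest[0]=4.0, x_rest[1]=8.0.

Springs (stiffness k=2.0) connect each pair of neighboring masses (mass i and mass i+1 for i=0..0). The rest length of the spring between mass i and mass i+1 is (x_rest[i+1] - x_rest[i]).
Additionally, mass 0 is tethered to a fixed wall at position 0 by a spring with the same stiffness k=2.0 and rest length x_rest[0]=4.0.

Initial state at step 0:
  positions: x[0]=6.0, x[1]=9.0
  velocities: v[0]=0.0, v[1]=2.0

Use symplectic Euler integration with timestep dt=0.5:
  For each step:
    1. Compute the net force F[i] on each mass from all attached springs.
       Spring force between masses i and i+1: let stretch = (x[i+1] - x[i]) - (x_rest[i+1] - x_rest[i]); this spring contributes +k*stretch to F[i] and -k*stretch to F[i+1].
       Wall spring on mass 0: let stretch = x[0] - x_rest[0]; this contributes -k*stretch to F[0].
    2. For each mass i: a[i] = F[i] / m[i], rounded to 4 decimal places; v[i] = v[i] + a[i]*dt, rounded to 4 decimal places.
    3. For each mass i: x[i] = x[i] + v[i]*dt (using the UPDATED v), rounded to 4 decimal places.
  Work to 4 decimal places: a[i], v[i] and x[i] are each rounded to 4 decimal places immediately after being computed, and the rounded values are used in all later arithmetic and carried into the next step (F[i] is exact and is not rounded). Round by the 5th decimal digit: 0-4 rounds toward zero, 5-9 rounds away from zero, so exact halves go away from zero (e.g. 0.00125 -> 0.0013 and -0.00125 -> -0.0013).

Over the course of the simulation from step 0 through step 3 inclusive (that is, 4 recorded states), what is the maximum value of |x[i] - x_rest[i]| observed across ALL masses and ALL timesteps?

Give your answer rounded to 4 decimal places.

Step 0: x=[6.0000 9.0000] v=[0.0000 2.0000]
Step 1: x=[5.2500 10.5000] v=[-1.5000 3.0000]
Step 2: x=[4.5000 11.3750] v=[-1.5000 1.7500]
Step 3: x=[4.3438 10.8125] v=[-0.3125 -1.1250]
Max displacement = 3.3750

Answer: 3.3750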